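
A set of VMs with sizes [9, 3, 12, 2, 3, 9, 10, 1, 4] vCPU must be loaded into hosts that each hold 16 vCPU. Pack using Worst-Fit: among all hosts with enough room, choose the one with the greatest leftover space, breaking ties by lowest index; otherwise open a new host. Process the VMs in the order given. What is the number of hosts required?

9 vCPU → host 1 (remaining 7 vCPU)
3 vCPU → host 1 (remaining 4 vCPU)
12 vCPU → host 2 (remaining 4 vCPU)
2 vCPU → host 1 (remaining 2 vCPU)
3 vCPU → host 2 (remaining 1 vCPU)
9 vCPU → host 3 (remaining 7 vCPU)
10 vCPU → host 4 (remaining 6 vCPU)
1 vCPU → host 3 (remaining 6 vCPU)
4 vCPU → host 3 (remaining 2 vCPU)

4 hosts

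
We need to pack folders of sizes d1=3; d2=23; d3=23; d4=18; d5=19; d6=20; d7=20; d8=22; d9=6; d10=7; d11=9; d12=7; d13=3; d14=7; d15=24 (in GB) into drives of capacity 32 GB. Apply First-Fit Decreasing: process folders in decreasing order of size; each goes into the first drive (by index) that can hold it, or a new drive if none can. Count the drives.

Sorted descending: 24, 23, 23, 22, 20, 20, 19, 18, 9, 7, 7, 7, 6, 3, 3.
drive 1: place 24 GB, 8 GB left
drive 2: place 23 GB, 9 GB left
drive 3: place 23 GB, 9 GB left
drive 4: place 22 GB, 10 GB left
drive 5: place 20 GB, 12 GB left
drive 6: place 20 GB, 12 GB left
drive 7: place 19 GB, 13 GB left
drive 8: place 18 GB, 14 GB left
drive 2: place 9 GB, 0 GB left
drive 1: place 7 GB, 1 GB left
drive 3: place 7 GB, 2 GB left
drive 4: place 7 GB, 3 GB left
drive 5: place 6 GB, 6 GB left
drive 4: place 3 GB, 0 GB left
drive 5: place 3 GB, 3 GB left
Final drives: [24,7] [23,9] [23,7] [22,7,3] [20,6,3] [20] [19] [18].

8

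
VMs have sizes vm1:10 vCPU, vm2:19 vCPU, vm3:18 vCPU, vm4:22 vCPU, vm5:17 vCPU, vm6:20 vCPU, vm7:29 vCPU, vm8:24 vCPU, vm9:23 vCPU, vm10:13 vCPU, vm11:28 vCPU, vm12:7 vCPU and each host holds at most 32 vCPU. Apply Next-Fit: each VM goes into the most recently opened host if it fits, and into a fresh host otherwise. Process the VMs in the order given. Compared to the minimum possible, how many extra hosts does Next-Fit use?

2

Next-Fit: [10,19] [18] [22] [17] [20] [29] [24] [23] [13] [28] [7] → 11 hosts.
9 VMs exceed 16 vCPU (half the capacity), and no two of those can share a host, so at least 9 hosts are needed.
An optimal packing achieves that bound: [29] [28] [24,7] [23] [22,10] [20] [19,13] [18] [17] → 9 hosts.
Excess: 11 − 9 = 2.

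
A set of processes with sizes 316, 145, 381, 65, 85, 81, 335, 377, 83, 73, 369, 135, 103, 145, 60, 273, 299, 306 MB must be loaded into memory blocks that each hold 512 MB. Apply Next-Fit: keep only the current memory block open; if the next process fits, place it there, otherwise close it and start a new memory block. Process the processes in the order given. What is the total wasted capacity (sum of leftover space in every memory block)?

memory block 1: place 316 MB, 196 MB left
memory block 1: place 145 MB, 51 MB left
memory block 2: place 381 MB, 131 MB left
memory block 2: place 65 MB, 66 MB left
memory block 3: place 85 MB, 427 MB left
memory block 3: place 81 MB, 346 MB left
memory block 3: place 335 MB, 11 MB left
memory block 4: place 377 MB, 135 MB left
memory block 4: place 83 MB, 52 MB left
memory block 5: place 73 MB, 439 MB left
memory block 5: place 369 MB, 70 MB left
memory block 6: place 135 MB, 377 MB left
memory block 6: place 103 MB, 274 MB left
memory block 6: place 145 MB, 129 MB left
memory block 6: place 60 MB, 69 MB left
memory block 7: place 273 MB, 239 MB left
memory block 8: place 299 MB, 213 MB left
memory block 9: place 306 MB, 206 MB left
9 memory blocks × 512 MB = 4608 MB; used 3631 MB; unused 977 MB.

977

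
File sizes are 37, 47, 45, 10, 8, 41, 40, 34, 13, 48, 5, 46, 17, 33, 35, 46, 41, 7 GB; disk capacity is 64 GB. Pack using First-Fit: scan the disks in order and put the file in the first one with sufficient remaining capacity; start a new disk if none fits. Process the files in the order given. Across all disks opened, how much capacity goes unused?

215

disk 1: place 37 GB, 27 GB left
disk 2: place 47 GB, 17 GB left
disk 3: place 45 GB, 19 GB left
disk 1: place 10 GB, 17 GB left
disk 1: place 8 GB, 9 GB left
disk 4: place 41 GB, 23 GB left
disk 5: place 40 GB, 24 GB left
disk 6: place 34 GB, 30 GB left
disk 2: place 13 GB, 4 GB left
disk 7: place 48 GB, 16 GB left
disk 1: place 5 GB, 4 GB left
disk 8: place 46 GB, 18 GB left
disk 3: place 17 GB, 2 GB left
disk 9: place 33 GB, 31 GB left
disk 10: place 35 GB, 29 GB left
disk 11: place 46 GB, 18 GB left
disk 12: place 41 GB, 23 GB left
disk 4: place 7 GB, 16 GB left
12 disks × 64 GB = 768 GB; used 553 GB; unused 215 GB.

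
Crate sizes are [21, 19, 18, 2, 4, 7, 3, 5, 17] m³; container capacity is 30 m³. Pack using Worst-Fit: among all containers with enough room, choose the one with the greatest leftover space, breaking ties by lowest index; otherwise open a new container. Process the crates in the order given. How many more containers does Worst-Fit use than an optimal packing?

0

Worst-Fit: [21,3] [19,4,5] [18,2,7] [17] → 4 containers.
Total size 96 m³; any packing needs at least ⌈96/30⌉ = 4 containers.
So 4 is already optimal.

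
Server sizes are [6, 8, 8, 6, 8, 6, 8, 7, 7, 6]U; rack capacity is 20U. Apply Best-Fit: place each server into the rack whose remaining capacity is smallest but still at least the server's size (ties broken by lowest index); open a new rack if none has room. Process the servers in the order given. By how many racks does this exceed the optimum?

0

Best-Fit: [6,8,6] [8,8] [6,8,6] [7,7] → 4 racks.
Total size 70U; any packing needs at least ⌈70/20⌉ = 4 racks.
So 4 is already optimal.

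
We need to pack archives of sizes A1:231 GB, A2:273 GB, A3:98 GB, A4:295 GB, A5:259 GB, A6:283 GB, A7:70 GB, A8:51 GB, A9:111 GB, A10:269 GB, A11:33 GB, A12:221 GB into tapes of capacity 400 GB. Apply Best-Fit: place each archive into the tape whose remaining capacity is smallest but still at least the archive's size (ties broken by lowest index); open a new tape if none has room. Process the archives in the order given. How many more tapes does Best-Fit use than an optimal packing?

0

Best-Fit: [231] [273,98] [295,70,33] [259,111] [283,51] [269] [221] → 7 tapes.
7 archives exceed 200 GB (half the capacity), and no two of those can share a tape, so at least 7 tapes are needed.
So 7 is already optimal.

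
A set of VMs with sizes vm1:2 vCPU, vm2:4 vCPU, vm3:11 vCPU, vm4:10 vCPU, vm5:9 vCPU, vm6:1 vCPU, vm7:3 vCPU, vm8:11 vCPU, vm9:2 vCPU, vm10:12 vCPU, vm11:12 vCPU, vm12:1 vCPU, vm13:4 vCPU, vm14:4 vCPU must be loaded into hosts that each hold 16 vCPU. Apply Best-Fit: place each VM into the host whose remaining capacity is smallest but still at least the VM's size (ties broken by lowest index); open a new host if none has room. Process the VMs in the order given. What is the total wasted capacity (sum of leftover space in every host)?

10

host 1: place vm1 (2 vCPU), 14 vCPU left
host 1: place vm2 (4 vCPU), 10 vCPU left
host 2: place vm3 (11 vCPU), 5 vCPU left
host 1: place vm4 (10 vCPU), 0 vCPU left
host 3: place vm5 (9 vCPU), 7 vCPU left
host 2: place vm6 (1 vCPU), 4 vCPU left
host 2: place vm7 (3 vCPU), 1 vCPU left
host 4: place vm8 (11 vCPU), 5 vCPU left
host 4: place vm9 (2 vCPU), 3 vCPU left
host 5: place vm10 (12 vCPU), 4 vCPU left
host 6: place vm11 (12 vCPU), 4 vCPU left
host 2: place vm12 (1 vCPU), 0 vCPU left
host 5: place vm13 (4 vCPU), 0 vCPU left
host 6: place vm14 (4 vCPU), 0 vCPU left
6 hosts × 16 vCPU = 96 vCPU; used 86 vCPU; unused 10 vCPU.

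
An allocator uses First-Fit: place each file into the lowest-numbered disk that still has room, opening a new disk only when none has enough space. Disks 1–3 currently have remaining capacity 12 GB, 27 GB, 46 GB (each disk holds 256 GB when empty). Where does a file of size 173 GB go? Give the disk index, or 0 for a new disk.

0

No disk has ≥ 173 GB free, so a new disk is opened.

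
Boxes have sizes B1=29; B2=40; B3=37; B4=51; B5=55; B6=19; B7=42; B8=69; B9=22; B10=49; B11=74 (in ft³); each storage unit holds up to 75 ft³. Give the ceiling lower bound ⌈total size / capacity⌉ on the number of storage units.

Total size = 29 + 40 + 37 + 51 + 55 + 19 + 42 + 69 + 22 + 49 + 74 = 487 ft³.
⌈487 / 75⌉ = 7.

7 storage units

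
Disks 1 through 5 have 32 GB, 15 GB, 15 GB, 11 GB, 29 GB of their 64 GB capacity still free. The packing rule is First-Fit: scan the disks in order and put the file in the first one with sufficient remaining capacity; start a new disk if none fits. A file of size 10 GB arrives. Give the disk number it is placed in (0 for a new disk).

1

Disks with room: disk 1 (32 GB), disk 2 (15 GB), disk 3 (15 GB), disk 4 (11 GB), disk 5 (29 GB).
The first with room is disk 1.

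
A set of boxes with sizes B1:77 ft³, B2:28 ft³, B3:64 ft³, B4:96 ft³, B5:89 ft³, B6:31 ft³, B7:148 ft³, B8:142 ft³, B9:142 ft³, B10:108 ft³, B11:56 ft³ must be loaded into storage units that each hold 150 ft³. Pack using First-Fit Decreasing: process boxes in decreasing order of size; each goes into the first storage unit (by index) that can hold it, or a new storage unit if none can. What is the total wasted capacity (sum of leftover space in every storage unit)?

69

Sorted descending: 148, 142, 142, 108, 96, 89, 77, 64, 56, 31, 28.
Put 148 ft³ in storage unit 1; 2 ft³ remain.
Put 142 ft³ in storage unit 2; 8 ft³ remain.
Put 142 ft³ in storage unit 3; 8 ft³ remain.
Put 108 ft³ in storage unit 4; 42 ft³ remain.
Put 96 ft³ in storage unit 5; 54 ft³ remain.
Put 89 ft³ in storage unit 6; 61 ft³ remain.
Put 77 ft³ in storage unit 7; 73 ft³ remain.
Put 64 ft³ in storage unit 7; 9 ft³ remain.
Put 56 ft³ in storage unit 6; 5 ft³ remain.
Put 31 ft³ in storage unit 4; 11 ft³ remain.
Put 28 ft³ in storage unit 5; 26 ft³ remain.
7 storage units × 150 ft³ = 1050 ft³; used 981 ft³; unused 69 ft³.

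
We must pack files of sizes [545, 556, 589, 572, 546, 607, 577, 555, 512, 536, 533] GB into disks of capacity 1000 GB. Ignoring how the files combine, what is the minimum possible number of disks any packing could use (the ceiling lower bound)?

7

Total size = 545 + 556 + 589 + 572 + 546 + 607 + 577 + 555 + 512 + 536 + 533 = 6128 GB.
⌈6128 / 1000⌉ = 7.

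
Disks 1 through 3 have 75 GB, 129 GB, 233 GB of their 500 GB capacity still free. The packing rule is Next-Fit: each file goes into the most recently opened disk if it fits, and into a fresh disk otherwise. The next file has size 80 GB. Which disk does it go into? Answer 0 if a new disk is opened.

3

Next-Fit only looks at disk 3, which has 233 GB free.
80 GB fits there.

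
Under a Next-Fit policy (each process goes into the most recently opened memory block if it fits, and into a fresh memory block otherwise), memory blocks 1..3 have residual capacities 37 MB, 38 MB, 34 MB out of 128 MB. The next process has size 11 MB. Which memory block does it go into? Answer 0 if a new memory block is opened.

3

Next-Fit only looks at memory block 3, which has 34 MB free.
11 MB fits there.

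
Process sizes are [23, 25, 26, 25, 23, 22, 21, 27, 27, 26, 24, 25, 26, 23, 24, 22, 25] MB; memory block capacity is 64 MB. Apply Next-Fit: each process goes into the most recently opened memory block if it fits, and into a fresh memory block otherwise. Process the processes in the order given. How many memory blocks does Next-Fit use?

memory block 1: place 23 MB, 41 MB left
memory block 1: place 25 MB, 16 MB left
memory block 2: place 26 MB, 38 MB left
memory block 2: place 25 MB, 13 MB left
memory block 3: place 23 MB, 41 MB left
memory block 3: place 22 MB, 19 MB left
memory block 4: place 21 MB, 43 MB left
memory block 4: place 27 MB, 16 MB left
memory block 5: place 27 MB, 37 MB left
memory block 5: place 26 MB, 11 MB left
memory block 6: place 24 MB, 40 MB left
memory block 6: place 25 MB, 15 MB left
memory block 7: place 26 MB, 38 MB left
memory block 7: place 23 MB, 15 MB left
memory block 8: place 24 MB, 40 MB left
memory block 8: place 22 MB, 18 MB left
memory block 9: place 25 MB, 39 MB left

9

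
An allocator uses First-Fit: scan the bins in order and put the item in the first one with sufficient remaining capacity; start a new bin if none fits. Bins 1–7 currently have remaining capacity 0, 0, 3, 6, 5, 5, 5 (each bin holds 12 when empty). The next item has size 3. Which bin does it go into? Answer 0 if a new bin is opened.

Bins with room: bin 3 (3), bin 4 (6), bin 5 (5), bin 6 (5), bin 7 (5).
The first with room is bin 3.

3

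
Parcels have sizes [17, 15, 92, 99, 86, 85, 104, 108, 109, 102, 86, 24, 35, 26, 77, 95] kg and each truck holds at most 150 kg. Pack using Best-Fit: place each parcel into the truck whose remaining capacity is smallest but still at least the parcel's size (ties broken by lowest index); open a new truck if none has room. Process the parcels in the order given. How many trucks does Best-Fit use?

truck 1: place 17 kg, 133 kg left
truck 1: place 15 kg, 118 kg left
truck 1: place 92 kg, 26 kg left
truck 2: place 99 kg, 51 kg left
truck 3: place 86 kg, 64 kg left
truck 4: place 85 kg, 65 kg left
truck 5: place 104 kg, 46 kg left
truck 6: place 108 kg, 42 kg left
truck 7: place 109 kg, 41 kg left
truck 8: place 102 kg, 48 kg left
truck 9: place 86 kg, 64 kg left
truck 1: place 24 kg, 2 kg left
truck 7: place 35 kg, 6 kg left
truck 6: place 26 kg, 16 kg left
truck 10: place 77 kg, 73 kg left
truck 11: place 95 kg, 55 kg left
Final trucks: [17,15,92,24] [99] [86] [85] [104] [108,26] [109,35] [102] [86] [77] [95].

11 trucks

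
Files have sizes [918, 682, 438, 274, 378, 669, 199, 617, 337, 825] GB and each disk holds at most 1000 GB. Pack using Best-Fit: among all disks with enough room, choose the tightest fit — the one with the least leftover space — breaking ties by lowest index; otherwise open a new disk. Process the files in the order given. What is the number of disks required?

6

Put 918 GB in disk 1; 82 GB remain.
Put 682 GB in disk 2; 318 GB remain.
Put 438 GB in disk 3; 562 GB remain.
Put 274 GB in disk 2; 44 GB remain.
Put 378 GB in disk 3; 184 GB remain.
Put 669 GB in disk 4; 331 GB remain.
Put 199 GB in disk 4; 132 GB remain.
Put 617 GB in disk 5; 383 GB remain.
Put 337 GB in disk 5; 46 GB remain.
Put 825 GB in disk 6; 175 GB remain.
Final disks: [918] [682,274] [438,378] [669,199] [617,337] [825].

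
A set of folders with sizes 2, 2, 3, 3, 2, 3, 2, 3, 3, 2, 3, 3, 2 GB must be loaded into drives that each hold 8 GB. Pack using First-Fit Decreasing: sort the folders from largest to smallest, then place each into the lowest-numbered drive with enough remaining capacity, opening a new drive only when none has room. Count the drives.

5

Sorted descending: 3, 3, 3, 3, 3, 3, 3, 2, 2, 2, 2, 2, 2.
drive 1: place 3 GB, 5 GB left
drive 1: place 3 GB, 2 GB left
drive 2: place 3 GB, 5 GB left
drive 2: place 3 GB, 2 GB left
drive 3: place 3 GB, 5 GB left
drive 3: place 3 GB, 2 GB left
drive 4: place 3 GB, 5 GB left
drive 1: place 2 GB, 0 GB left
drive 2: place 2 GB, 0 GB left
drive 3: place 2 GB, 0 GB left
drive 4: place 2 GB, 3 GB left
drive 4: place 2 GB, 1 GB left
drive 5: place 2 GB, 6 GB left
Final drives: [3,3,2] [3,3,2] [3,3,2] [3,2,2] [2].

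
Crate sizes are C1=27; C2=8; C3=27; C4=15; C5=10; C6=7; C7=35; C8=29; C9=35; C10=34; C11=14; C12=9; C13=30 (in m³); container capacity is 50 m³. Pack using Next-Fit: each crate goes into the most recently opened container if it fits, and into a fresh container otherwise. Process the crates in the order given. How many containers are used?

8 containers

Put C1 (27 m³) in container 1; 23 m³ remain.
Put C2 (8 m³) in container 1; 15 m³ remain.
Put C3 (27 m³) in container 2; 23 m³ remain.
Put C4 (15 m³) in container 2; 8 m³ remain.
Put C5 (10 m³) in container 3; 40 m³ remain.
Put C6 (7 m³) in container 3; 33 m³ remain.
Put C7 (35 m³) in container 4; 15 m³ remain.
Put C8 (29 m³) in container 5; 21 m³ remain.
Put C9 (35 m³) in container 6; 15 m³ remain.
Put C10 (34 m³) in container 7; 16 m³ remain.
Put C11 (14 m³) in container 7; 2 m³ remain.
Put C12 (9 m³) in container 8; 41 m³ remain.
Put C13 (30 m³) in container 8; 11 m³ remain.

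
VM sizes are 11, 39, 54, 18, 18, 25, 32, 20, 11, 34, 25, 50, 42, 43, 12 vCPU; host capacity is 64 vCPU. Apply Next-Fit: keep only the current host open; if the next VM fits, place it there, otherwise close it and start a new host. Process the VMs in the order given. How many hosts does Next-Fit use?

8 hosts

host 1: place 11 vCPU, 53 vCPU left
host 1: place 39 vCPU, 14 vCPU left
host 2: place 54 vCPU, 10 vCPU left
host 3: place 18 vCPU, 46 vCPU left
host 3: place 18 vCPU, 28 vCPU left
host 3: place 25 vCPU, 3 vCPU left
host 4: place 32 vCPU, 32 vCPU left
host 4: place 20 vCPU, 12 vCPU left
host 4: place 11 vCPU, 1 vCPU left
host 5: place 34 vCPU, 30 vCPU left
host 5: place 25 vCPU, 5 vCPU left
host 6: place 50 vCPU, 14 vCPU left
host 7: place 42 vCPU, 22 vCPU left
host 8: place 43 vCPU, 21 vCPU left
host 8: place 12 vCPU, 9 vCPU left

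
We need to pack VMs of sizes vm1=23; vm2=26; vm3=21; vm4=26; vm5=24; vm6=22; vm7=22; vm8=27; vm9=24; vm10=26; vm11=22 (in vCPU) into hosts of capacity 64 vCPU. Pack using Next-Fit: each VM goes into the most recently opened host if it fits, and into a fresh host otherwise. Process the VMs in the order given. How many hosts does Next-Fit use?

host 1: place vm1 (23 vCPU), 41 vCPU left
host 1: place vm2 (26 vCPU), 15 vCPU left
host 2: place vm3 (21 vCPU), 43 vCPU left
host 2: place vm4 (26 vCPU), 17 vCPU left
host 3: place vm5 (24 vCPU), 40 vCPU left
host 3: place vm6 (22 vCPU), 18 vCPU left
host 4: place vm7 (22 vCPU), 42 vCPU left
host 4: place vm8 (27 vCPU), 15 vCPU left
host 5: place vm9 (24 vCPU), 40 vCPU left
host 5: place vm10 (26 vCPU), 14 vCPU left
host 6: place vm11 (22 vCPU), 42 vCPU left

6 hosts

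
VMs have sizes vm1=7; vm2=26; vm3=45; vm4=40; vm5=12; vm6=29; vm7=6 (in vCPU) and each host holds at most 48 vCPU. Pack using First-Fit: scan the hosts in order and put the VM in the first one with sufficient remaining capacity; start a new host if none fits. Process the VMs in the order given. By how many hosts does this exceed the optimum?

0

First-Fit: [7,26,12] [45] [40,6] [29] → 4 hosts.
Total size 165 vCPU; any packing needs at least ⌈165/48⌉ = 4 hosts.
So 4 is already optimal.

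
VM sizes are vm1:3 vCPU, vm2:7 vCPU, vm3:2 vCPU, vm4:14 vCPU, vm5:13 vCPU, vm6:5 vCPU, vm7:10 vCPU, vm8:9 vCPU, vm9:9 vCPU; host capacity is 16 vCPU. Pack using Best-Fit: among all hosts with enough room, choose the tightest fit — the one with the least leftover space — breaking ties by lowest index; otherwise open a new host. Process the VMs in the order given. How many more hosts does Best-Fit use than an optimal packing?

1

Best-Fit: [3,7,2] [14] [13] [5,10] [9] [9] → 6 hosts.
Total size 72 vCPU; any packing needs at least ⌈72/16⌉ = 5 hosts.
An optimal packing achieves that bound: [14,2] [13,3] [10,5] [9,7] [9] → 5 hosts.
Excess: 6 − 5 = 1.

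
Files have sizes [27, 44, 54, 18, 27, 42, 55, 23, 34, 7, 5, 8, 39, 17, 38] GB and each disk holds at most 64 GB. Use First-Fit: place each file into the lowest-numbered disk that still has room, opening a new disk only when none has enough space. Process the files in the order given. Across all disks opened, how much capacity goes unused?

138

Put 27 GB in disk 1; 37 GB remain.
Put 44 GB in disk 2; 20 GB remain.
Put 54 GB in disk 3; 10 GB remain.
Put 18 GB in disk 1; 19 GB remain.
Put 27 GB in disk 4; 37 GB remain.
Put 42 GB in disk 5; 22 GB remain.
Put 55 GB in disk 6; 9 GB remain.
Put 23 GB in disk 4; 14 GB remain.
Put 34 GB in disk 7; 30 GB remain.
Put 7 GB in disk 1; 12 GB remain.
Put 5 GB in disk 1; 7 GB remain.
Put 8 GB in disk 2; 12 GB remain.
Put 39 GB in disk 8; 25 GB remain.
Put 17 GB in disk 5; 5 GB remain.
Put 38 GB in disk 9; 26 GB remain.
9 disks × 64 GB = 576 GB; used 438 GB; unused 138 GB.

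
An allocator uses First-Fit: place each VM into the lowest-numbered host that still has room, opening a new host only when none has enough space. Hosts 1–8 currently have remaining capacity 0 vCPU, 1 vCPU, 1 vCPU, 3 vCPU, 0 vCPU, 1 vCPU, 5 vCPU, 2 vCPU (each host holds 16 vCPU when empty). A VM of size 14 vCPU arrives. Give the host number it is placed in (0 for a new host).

0

No host has ≥ 14 vCPU free, so a new host is opened.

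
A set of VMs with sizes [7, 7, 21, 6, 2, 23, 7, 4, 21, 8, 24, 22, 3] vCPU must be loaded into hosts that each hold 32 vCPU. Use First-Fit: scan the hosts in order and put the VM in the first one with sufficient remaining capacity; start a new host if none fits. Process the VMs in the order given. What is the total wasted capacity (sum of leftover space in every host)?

Put 7 vCPU in host 1; 25 vCPU remain.
Put 7 vCPU in host 1; 18 vCPU remain.
Put 21 vCPU in host 2; 11 vCPU remain.
Put 6 vCPU in host 1; 12 vCPU remain.
Put 2 vCPU in host 1; 10 vCPU remain.
Put 23 vCPU in host 3; 9 vCPU remain.
Put 7 vCPU in host 1; 3 vCPU remain.
Put 4 vCPU in host 2; 7 vCPU remain.
Put 21 vCPU in host 4; 11 vCPU remain.
Put 8 vCPU in host 3; 1 vCPU remain.
Put 24 vCPU in host 5; 8 vCPU remain.
Put 22 vCPU in host 6; 10 vCPU remain.
Put 3 vCPU in host 1; 0 vCPU remain.
6 hosts × 32 vCPU = 192 vCPU; used 155 vCPU; unused 37 vCPU.

37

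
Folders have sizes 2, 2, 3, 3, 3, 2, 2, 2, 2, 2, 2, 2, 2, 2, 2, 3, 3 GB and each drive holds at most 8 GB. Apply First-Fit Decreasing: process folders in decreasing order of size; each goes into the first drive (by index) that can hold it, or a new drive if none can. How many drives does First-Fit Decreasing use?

Sorted descending: 3, 3, 3, 3, 3, 2, 2, 2, 2, 2, 2, 2, 2, 2, 2, 2, 2.
drive 1: place 3 GB, 5 GB left
drive 1: place 3 GB, 2 GB left
drive 2: place 3 GB, 5 GB left
drive 2: place 3 GB, 2 GB left
drive 3: place 3 GB, 5 GB left
drive 1: place 2 GB, 0 GB left
drive 2: place 2 GB, 0 GB left
drive 3: place 2 GB, 3 GB left
drive 3: place 2 GB, 1 GB left
drive 4: place 2 GB, 6 GB left
drive 4: place 2 GB, 4 GB left
drive 4: place 2 GB, 2 GB left
drive 4: place 2 GB, 0 GB left
drive 5: place 2 GB, 6 GB left
drive 5: place 2 GB, 4 GB left
drive 5: place 2 GB, 2 GB left
drive 5: place 2 GB, 0 GB left

5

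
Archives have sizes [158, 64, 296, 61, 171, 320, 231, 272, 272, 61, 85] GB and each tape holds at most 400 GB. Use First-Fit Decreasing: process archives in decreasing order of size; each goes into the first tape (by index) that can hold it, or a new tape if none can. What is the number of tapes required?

6

Sorted descending: 320, 296, 272, 272, 231, 171, 158, 85, 64, 61, 61.
tape 1: place 320 GB, 80 GB left
tape 2: place 296 GB, 104 GB left
tape 3: place 272 GB, 128 GB left
tape 4: place 272 GB, 128 GB left
tape 5: place 231 GB, 169 GB left
tape 6: place 171 GB, 229 GB left
tape 5: place 158 GB, 11 GB left
tape 2: place 85 GB, 19 GB left
tape 1: place 64 GB, 16 GB left
tape 3: place 61 GB, 67 GB left
tape 3: place 61 GB, 6 GB left
Final tapes: [320,64] [296,85] [272,61,61] [272] [231,158] [171].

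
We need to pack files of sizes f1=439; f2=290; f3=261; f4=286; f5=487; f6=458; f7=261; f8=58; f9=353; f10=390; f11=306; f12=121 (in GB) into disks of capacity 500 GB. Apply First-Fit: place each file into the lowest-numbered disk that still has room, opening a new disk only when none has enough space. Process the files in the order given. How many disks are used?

10 disks

disk 1: place f1 (439 GB), 61 GB left
disk 2: place f2 (290 GB), 210 GB left
disk 3: place f3 (261 GB), 239 GB left
disk 4: place f4 (286 GB), 214 GB left
disk 5: place f5 (487 GB), 13 GB left
disk 6: place f6 (458 GB), 42 GB left
disk 7: place f7 (261 GB), 239 GB left
disk 1: place f8 (58 GB), 3 GB left
disk 8: place f9 (353 GB), 147 GB left
disk 9: place f10 (390 GB), 110 GB left
disk 10: place f11 (306 GB), 194 GB left
disk 2: place f12 (121 GB), 89 GB left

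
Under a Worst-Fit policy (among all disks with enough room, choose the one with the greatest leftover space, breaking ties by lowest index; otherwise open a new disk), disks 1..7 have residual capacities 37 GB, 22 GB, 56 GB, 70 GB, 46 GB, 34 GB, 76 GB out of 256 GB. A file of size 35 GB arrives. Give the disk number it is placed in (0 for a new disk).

Disks with room: disk 1 (37 GB), disk 3 (56 GB), disk 4 (70 GB), disk 5 (46 GB), disk 7 (76 GB).
Most room is disk 7 with 76 GB free.

7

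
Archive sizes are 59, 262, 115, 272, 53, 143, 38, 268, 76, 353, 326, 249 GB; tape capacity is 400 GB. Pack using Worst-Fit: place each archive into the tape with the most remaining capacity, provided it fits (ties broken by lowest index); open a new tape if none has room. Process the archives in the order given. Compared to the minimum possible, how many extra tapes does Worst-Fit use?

1

Worst-Fit: [59,262,53] [115,272] [143,38,76] [268] [353] [326] [249] → 7 tapes.
Total size 2214 GB; any packing needs at least ⌈2214/400⌉ = 6 tapes.
An optimal packing achieves that bound: [353,38] [326,59] [272,115] [268,76,53] [262] [249,143] → 6 tapes.
Excess: 7 − 6 = 1.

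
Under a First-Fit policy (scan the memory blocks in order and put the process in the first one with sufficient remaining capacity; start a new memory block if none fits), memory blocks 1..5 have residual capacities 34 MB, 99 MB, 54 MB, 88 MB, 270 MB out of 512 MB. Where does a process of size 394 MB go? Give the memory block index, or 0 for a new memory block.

No memory block has ≥ 394 MB free, so a new memory block is opened.

0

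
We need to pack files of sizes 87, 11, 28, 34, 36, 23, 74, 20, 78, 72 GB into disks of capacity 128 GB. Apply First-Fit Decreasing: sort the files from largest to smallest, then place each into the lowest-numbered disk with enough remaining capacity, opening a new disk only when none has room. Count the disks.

4

Sorted descending: 87, 78, 74, 72, 36, 34, 28, 23, 20, 11.
87 GB → disk 1 (remaining 41 GB)
78 GB → disk 2 (remaining 50 GB)
74 GB → disk 3 (remaining 54 GB)
72 GB → disk 4 (remaining 56 GB)
36 GB → disk 1 (remaining 5 GB)
34 GB → disk 2 (remaining 16 GB)
28 GB → disk 3 (remaining 26 GB)
23 GB → disk 3 (remaining 3 GB)
20 GB → disk 4 (remaining 36 GB)
11 GB → disk 2 (remaining 5 GB)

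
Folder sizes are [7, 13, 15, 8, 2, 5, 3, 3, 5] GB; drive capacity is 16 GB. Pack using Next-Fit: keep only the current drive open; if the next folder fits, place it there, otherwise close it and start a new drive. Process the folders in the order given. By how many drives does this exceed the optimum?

Next-Fit: [7] [13] [15] [8,2,5] [3,3,5] → 5 drives.
Total size 61 GB; any packing needs at least ⌈61/16⌉ = 4 drives.
An optimal packing achieves that bound: [15] [13,3] [8,7] [5,5,3,2] → 4 drives.
Excess: 5 − 4 = 1.

1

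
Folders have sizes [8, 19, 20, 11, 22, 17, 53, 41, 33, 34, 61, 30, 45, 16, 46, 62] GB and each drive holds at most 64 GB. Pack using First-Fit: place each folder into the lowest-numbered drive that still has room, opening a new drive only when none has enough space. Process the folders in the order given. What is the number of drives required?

10

Put 8 GB in drive 1; 56 GB remain.
Put 19 GB in drive 1; 37 GB remain.
Put 20 GB in drive 1; 17 GB remain.
Put 11 GB in drive 1; 6 GB remain.
Put 22 GB in drive 2; 42 GB remain.
Put 17 GB in drive 2; 25 GB remain.
Put 53 GB in drive 3; 11 GB remain.
Put 41 GB in drive 4; 23 GB remain.
Put 33 GB in drive 5; 31 GB remain.
Put 34 GB in drive 6; 30 GB remain.
Put 61 GB in drive 7; 3 GB remain.
Put 30 GB in drive 5; 1 GB remain.
Put 45 GB in drive 8; 19 GB remain.
Put 16 GB in drive 2; 9 GB remain.
Put 46 GB in drive 9; 18 GB remain.
Put 62 GB in drive 10; 2 GB remain.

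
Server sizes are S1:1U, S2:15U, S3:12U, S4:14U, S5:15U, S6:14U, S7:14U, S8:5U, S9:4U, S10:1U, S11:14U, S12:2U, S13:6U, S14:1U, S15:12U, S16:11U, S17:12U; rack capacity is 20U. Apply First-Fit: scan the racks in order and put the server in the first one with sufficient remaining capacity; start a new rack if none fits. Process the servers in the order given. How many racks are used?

S1 (1U) → rack 1 (remaining 19U)
S2 (15U) → rack 1 (remaining 4U)
S3 (12U) → rack 2 (remaining 8U)
S4 (14U) → rack 3 (remaining 6U)
S5 (15U) → rack 4 (remaining 5U)
S6 (14U) → rack 5 (remaining 6U)
S7 (14U) → rack 6 (remaining 6U)
S8 (5U) → rack 2 (remaining 3U)
S9 (4U) → rack 1 (remaining 0U)
S10 (1U) → rack 2 (remaining 2U)
S11 (14U) → rack 7 (remaining 6U)
S12 (2U) → rack 2 (remaining 0U)
S13 (6U) → rack 3 (remaining 0U)
S14 (1U) → rack 4 (remaining 4U)
S15 (12U) → rack 8 (remaining 8U)
S16 (11U) → rack 9 (remaining 9U)
S17 (12U) → rack 10 (remaining 8U)
Final racks: [1,15,4] [12,5,1,2] [14,6] [15,1] [14] [14] [14] [12] [11] [12].

10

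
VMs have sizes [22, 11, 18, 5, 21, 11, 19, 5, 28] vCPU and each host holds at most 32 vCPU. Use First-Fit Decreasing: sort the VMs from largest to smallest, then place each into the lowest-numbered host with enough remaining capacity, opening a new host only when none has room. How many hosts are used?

5 hosts

Sorted descending: 28, 22, 21, 19, 18, 11, 11, 5, 5.
Put 28 vCPU in host 1; 4 vCPU remain.
Put 22 vCPU in host 2; 10 vCPU remain.
Put 21 vCPU in host 3; 11 vCPU remain.
Put 19 vCPU in host 4; 13 vCPU remain.
Put 18 vCPU in host 5; 14 vCPU remain.
Put 11 vCPU in host 3; 0 vCPU remain.
Put 11 vCPU in host 4; 2 vCPU remain.
Put 5 vCPU in host 2; 5 vCPU remain.
Put 5 vCPU in host 2; 0 vCPU remain.
Final hosts: [28] [22,5,5] [21,11] [19,11] [18].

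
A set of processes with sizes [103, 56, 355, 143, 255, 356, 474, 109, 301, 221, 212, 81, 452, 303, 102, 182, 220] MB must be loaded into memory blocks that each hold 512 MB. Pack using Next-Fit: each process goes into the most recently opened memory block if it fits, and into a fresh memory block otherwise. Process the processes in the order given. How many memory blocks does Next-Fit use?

memory block 1: place 103 MB, 409 MB left
memory block 1: place 56 MB, 353 MB left
memory block 2: place 355 MB, 157 MB left
memory block 2: place 143 MB, 14 MB left
memory block 3: place 255 MB, 257 MB left
memory block 4: place 356 MB, 156 MB left
memory block 5: place 474 MB, 38 MB left
memory block 6: place 109 MB, 403 MB left
memory block 6: place 301 MB, 102 MB left
memory block 7: place 221 MB, 291 MB left
memory block 7: place 212 MB, 79 MB left
memory block 8: place 81 MB, 431 MB left
memory block 9: place 452 MB, 60 MB left
memory block 10: place 303 MB, 209 MB left
memory block 10: place 102 MB, 107 MB left
memory block 11: place 182 MB, 330 MB left
memory block 11: place 220 MB, 110 MB left

11 memory blocks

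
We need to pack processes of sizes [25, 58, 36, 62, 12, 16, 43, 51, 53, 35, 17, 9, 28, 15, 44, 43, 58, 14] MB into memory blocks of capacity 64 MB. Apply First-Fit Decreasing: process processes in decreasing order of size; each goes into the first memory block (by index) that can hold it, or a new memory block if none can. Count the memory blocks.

11 memory blocks

Sorted descending: 62, 58, 58, 53, 51, 44, 43, 43, 36, 35, 28, 25, 17, 16, 15, 14, 12, 9.
Put 62 MB in memory block 1; 2 MB remain.
Put 58 MB in memory block 2; 6 MB remain.
Put 58 MB in memory block 3; 6 MB remain.
Put 53 MB in memory block 4; 11 MB remain.
Put 51 MB in memory block 5; 13 MB remain.
Put 44 MB in memory block 6; 20 MB remain.
Put 43 MB in memory block 7; 21 MB remain.
Put 43 MB in memory block 8; 21 MB remain.
Put 36 MB in memory block 9; 28 MB remain.
Put 35 MB in memory block 10; 29 MB remain.
Put 28 MB in memory block 9; 0 MB remain.
Put 25 MB in memory block 10; 4 MB remain.
Put 17 MB in memory block 6; 3 MB remain.
Put 16 MB in memory block 7; 5 MB remain.
Put 15 MB in memory block 8; 6 MB remain.
Put 14 MB in memory block 11; 50 MB remain.
Put 12 MB in memory block 5; 1 MB remain.
Put 9 MB in memory block 4; 2 MB remain.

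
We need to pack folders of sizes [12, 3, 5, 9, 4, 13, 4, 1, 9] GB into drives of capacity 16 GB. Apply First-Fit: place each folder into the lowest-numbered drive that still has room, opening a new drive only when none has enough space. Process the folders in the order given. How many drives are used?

5

Put 12 GB in drive 1; 4 GB remain.
Put 3 GB in drive 1; 1 GB remain.
Put 5 GB in drive 2; 11 GB remain.
Put 9 GB in drive 2; 2 GB remain.
Put 4 GB in drive 3; 12 GB remain.
Put 13 GB in drive 4; 3 GB remain.
Put 4 GB in drive 3; 8 GB remain.
Put 1 GB in drive 1; 0 GB remain.
Put 9 GB in drive 5; 7 GB remain.
Final drives: [12,3,1] [5,9] [4,4] [13] [9].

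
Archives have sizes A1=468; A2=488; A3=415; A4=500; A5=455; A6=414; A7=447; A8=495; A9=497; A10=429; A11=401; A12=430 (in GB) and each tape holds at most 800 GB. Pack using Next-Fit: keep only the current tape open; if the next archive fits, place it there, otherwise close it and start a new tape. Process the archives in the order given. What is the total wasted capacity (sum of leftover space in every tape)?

4161

Put A1 (468 GB) in tape 1; 332 GB remain.
Put A2 (488 GB) in tape 2; 312 GB remain.
Put A3 (415 GB) in tape 3; 385 GB remain.
Put A4 (500 GB) in tape 4; 300 GB remain.
Put A5 (455 GB) in tape 5; 345 GB remain.
Put A6 (414 GB) in tape 6; 386 GB remain.
Put A7 (447 GB) in tape 7; 353 GB remain.
Put A8 (495 GB) in tape 8; 305 GB remain.
Put A9 (497 GB) in tape 9; 303 GB remain.
Put A10 (429 GB) in tape 10; 371 GB remain.
Put A11 (401 GB) in tape 11; 399 GB remain.
Put A12 (430 GB) in tape 12; 370 GB remain.
12 tapes × 800 GB = 9600 GB; used 5439 GB; unused 4161 GB.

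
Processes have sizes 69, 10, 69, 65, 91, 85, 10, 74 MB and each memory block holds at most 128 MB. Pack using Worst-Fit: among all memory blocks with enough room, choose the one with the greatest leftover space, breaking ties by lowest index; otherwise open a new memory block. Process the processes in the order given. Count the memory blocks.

6

memory block 1: place 69 MB, 59 MB left
memory block 1: place 10 MB, 49 MB left
memory block 2: place 69 MB, 59 MB left
memory block 3: place 65 MB, 63 MB left
memory block 4: place 91 MB, 37 MB left
memory block 5: place 85 MB, 43 MB left
memory block 3: place 10 MB, 53 MB left
memory block 6: place 74 MB, 54 MB left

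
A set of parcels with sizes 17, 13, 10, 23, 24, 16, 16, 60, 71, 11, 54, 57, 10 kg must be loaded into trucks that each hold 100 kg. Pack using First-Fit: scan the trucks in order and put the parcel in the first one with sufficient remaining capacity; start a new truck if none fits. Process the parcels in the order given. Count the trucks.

5

Put 17 kg in truck 1; 83 kg remain.
Put 13 kg in truck 1; 70 kg remain.
Put 10 kg in truck 1; 60 kg remain.
Put 23 kg in truck 1; 37 kg remain.
Put 24 kg in truck 1; 13 kg remain.
Put 16 kg in truck 2; 84 kg remain.
Put 16 kg in truck 2; 68 kg remain.
Put 60 kg in truck 2; 8 kg remain.
Put 71 kg in truck 3; 29 kg remain.
Put 11 kg in truck 1; 2 kg remain.
Put 54 kg in truck 4; 46 kg remain.
Put 57 kg in truck 5; 43 kg remain.
Put 10 kg in truck 3; 19 kg remain.
Final trucks: [17,13,10,23,24,11] [16,16,60] [71,10] [54] [57].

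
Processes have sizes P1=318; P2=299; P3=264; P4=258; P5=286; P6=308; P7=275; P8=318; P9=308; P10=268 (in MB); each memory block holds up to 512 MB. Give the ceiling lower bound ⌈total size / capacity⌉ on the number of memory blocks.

Total size = 318 + 299 + 264 + 258 + 286 + 308 + 275 + 318 + 308 + 268 = 2902 MB.
⌈2902 / 512⌉ = 6.

6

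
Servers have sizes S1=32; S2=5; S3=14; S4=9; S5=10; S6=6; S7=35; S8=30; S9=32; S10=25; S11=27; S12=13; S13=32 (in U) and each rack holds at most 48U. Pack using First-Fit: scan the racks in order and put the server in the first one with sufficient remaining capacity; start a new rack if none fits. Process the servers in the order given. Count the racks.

8

rack 1: place S1 (32U), 16U left
rack 1: place S2 (5U), 11U left
rack 2: place S3 (14U), 34U left
rack 1: place S4 (9U), 2U left
rack 2: place S5 (10U), 24U left
rack 2: place S6 (6U), 18U left
rack 3: place S7 (35U), 13U left
rack 4: place S8 (30U), 18U left
rack 5: place S9 (32U), 16U left
rack 6: place S10 (25U), 23U left
rack 7: place S11 (27U), 21U left
rack 2: place S12 (13U), 5U left
rack 8: place S13 (32U), 16U left
Final racks: [32,5,9] [14,10,6,13] [35] [30] [32] [25] [27] [32].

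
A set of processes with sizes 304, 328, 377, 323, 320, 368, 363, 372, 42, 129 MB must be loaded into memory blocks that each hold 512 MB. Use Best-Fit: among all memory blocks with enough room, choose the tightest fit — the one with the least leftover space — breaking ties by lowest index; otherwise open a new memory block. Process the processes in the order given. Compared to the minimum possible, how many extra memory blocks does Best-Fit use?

0

Best-Fit: [304] [328] [377,42] [323] [320] [368] [363] [372,129] → 8 memory blocks.
8 processes exceed 256 MB (half the capacity), and no two of those can share a memory block, so at least 8 memory blocks are needed.
So 8 is already optimal.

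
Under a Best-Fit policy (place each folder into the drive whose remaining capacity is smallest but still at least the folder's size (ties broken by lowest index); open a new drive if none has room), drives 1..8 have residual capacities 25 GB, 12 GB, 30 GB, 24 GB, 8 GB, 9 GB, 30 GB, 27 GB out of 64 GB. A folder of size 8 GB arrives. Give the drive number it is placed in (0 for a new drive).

Drives with room: drive 1 (25 GB), drive 2 (12 GB), drive 3 (30 GB), drive 4 (24 GB), drive 5 (8 GB), drive 6 (9 GB), drive 7 (30 GB), drive 8 (27 GB).
Tightest fit is drive 5 with 8 GB free.

5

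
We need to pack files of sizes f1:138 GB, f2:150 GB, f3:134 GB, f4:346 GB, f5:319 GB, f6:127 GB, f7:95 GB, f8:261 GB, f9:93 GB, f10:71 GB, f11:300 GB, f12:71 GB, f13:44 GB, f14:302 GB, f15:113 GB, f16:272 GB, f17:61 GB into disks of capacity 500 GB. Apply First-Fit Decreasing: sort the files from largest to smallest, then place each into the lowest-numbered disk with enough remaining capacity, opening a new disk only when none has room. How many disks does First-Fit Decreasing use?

6

Sorted descending: 346, 319, 302, 300, 272, 261, 150, 138, 134, 127, 113, 95, 93, 71, 71, 61, 44.
346 GB → disk 1 (remaining 154 GB)
319 GB → disk 2 (remaining 181 GB)
302 GB → disk 3 (remaining 198 GB)
300 GB → disk 4 (remaining 200 GB)
272 GB → disk 5 (remaining 228 GB)
261 GB → disk 6 (remaining 239 GB)
150 GB → disk 1 (remaining 4 GB)
138 GB → disk 2 (remaining 43 GB)
134 GB → disk 3 (remaining 64 GB)
127 GB → disk 4 (remaining 73 GB)
113 GB → disk 5 (remaining 115 GB)
95 GB → disk 5 (remaining 20 GB)
93 GB → disk 6 (remaining 146 GB)
71 GB → disk 4 (remaining 2 GB)
71 GB → disk 6 (remaining 75 GB)
61 GB → disk 3 (remaining 3 GB)
44 GB → disk 6 (remaining 31 GB)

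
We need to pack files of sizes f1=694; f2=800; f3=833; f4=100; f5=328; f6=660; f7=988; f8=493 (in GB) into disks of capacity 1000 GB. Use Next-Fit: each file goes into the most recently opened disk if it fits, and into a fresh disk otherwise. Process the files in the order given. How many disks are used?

disk 1: place f1 (694 GB), 306 GB left
disk 2: place f2 (800 GB), 200 GB left
disk 3: place f3 (833 GB), 167 GB left
disk 3: place f4 (100 GB), 67 GB left
disk 4: place f5 (328 GB), 672 GB left
disk 4: place f6 (660 GB), 12 GB left
disk 5: place f7 (988 GB), 12 GB left
disk 6: place f8 (493 GB), 507 GB left
Final disks: [694] [800] [833,100] [328,660] [988] [493].

6 disks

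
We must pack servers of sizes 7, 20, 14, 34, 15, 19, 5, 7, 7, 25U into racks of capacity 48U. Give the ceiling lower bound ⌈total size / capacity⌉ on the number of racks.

4

Total size = 7 + 20 + 14 + 34 + 15 + 19 + 5 + 7 + 7 + 25 = 153U.
⌈153 / 48⌉ = 4.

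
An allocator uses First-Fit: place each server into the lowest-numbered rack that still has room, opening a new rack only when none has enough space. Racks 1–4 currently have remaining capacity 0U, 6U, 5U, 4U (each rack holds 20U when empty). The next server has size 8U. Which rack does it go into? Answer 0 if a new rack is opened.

0

No rack has ≥ 8U free, so a new rack is opened.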